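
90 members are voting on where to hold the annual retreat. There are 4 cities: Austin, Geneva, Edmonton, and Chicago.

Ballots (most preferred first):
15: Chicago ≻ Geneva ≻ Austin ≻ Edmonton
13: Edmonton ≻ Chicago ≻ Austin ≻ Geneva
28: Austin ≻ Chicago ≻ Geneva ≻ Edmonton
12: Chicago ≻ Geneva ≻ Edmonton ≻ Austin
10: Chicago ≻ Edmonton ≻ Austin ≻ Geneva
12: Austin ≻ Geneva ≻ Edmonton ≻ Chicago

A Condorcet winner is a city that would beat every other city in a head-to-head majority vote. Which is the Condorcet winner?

Chicago vs Austin: 50–40
Chicago vs Geneva: 78–12
Chicago vs Edmonton: 65–25
Chicago beats every other city.

Chicago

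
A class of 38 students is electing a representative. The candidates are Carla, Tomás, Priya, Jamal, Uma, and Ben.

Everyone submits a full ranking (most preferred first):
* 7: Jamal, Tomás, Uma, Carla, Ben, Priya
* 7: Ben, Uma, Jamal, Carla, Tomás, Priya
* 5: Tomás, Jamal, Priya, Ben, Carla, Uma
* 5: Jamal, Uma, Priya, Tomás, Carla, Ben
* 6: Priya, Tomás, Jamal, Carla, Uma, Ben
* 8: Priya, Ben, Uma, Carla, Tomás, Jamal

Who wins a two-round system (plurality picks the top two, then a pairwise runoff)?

Round 1 first-place votes: Carla 0, Tomás 5, Priya 14, Jamal 12, Uma 0, Ben 7. Priya and Jamal advance.
Runoff: Priya is ranked above Jamal on 14 ballots, Jamal above Priya on 24.

Jamal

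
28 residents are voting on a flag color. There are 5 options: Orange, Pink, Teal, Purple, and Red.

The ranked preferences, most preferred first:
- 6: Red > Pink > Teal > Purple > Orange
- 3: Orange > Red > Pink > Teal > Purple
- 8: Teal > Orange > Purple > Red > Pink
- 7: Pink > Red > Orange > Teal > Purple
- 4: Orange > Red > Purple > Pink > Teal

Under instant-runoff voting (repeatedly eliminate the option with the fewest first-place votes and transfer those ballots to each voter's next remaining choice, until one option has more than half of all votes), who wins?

Round 1: Orange 7, Pink 7, Teal 8, Purple 0, Red 6. Purple eliminated.
Round 2: Orange 7, Pink 7, Teal 8, Red 6. Red eliminated.
Round 3: Orange 7, Pink 13, Teal 8. Orange eliminated.
Round 4: Pink 20, Teal 8. Pink has a majority (≥15).

Pink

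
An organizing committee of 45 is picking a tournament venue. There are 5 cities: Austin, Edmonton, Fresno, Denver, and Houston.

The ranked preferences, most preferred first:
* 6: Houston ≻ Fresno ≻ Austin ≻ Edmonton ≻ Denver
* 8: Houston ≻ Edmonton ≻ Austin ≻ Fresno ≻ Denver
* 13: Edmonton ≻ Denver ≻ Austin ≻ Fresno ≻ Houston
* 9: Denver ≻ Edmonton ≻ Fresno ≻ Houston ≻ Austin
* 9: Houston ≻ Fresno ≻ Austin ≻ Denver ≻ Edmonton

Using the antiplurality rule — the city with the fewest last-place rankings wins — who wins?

Fresno

Last-place votes: Austin 9, Edmonton 9, Fresno 0, Denver 14, Houston 13.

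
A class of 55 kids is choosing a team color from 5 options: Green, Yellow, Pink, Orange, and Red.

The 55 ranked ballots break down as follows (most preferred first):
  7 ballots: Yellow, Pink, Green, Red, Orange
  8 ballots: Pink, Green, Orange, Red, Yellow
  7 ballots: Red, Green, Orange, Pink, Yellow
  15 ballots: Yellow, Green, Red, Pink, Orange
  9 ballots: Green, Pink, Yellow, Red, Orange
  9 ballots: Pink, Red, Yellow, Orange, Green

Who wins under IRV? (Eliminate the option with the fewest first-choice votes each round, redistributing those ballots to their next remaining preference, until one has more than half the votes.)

Pink

Round 1: Green 9, Yellow 22, Pink 17, Orange 0, Red 7. Orange eliminated.
Round 2: Green 9, Yellow 22, Pink 17, Red 7. Red eliminated.
Round 3: Green 16, Yellow 22, Pink 17. Green eliminated.
Round 4: Yellow 22, Pink 33. Pink has a majority (≥28).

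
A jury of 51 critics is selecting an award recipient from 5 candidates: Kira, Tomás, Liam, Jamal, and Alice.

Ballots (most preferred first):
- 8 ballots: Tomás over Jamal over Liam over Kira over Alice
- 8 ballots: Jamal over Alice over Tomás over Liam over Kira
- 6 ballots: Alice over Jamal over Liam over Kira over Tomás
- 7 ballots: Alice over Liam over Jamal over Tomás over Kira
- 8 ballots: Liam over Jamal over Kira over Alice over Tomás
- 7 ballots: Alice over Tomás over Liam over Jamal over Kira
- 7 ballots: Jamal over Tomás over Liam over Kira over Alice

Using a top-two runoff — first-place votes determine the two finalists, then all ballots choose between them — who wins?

Jamal

Round 1 first-place votes: Kira 0, Tomás 8, Liam 8, Jamal 15, Alice 20. Alice and Jamal advance.
Runoff: Alice is ranked above Jamal on 20 ballots, Jamal above Alice on 31.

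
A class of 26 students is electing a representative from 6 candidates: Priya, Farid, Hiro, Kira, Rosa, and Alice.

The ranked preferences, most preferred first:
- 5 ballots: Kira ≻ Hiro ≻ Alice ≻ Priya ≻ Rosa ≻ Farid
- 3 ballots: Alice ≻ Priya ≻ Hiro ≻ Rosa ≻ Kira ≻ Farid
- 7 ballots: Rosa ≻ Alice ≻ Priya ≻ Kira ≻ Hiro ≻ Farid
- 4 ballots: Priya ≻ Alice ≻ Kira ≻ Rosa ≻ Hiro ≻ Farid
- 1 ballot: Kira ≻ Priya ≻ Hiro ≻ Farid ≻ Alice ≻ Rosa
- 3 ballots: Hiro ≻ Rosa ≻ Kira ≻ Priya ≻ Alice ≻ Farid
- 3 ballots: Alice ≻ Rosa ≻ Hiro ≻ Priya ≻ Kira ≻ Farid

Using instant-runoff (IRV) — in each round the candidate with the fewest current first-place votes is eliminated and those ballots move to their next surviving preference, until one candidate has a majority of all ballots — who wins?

Round 1: Priya 4, Farid 0, Hiro 3, Kira 6, Rosa 7, Alice 6. Farid eliminated.
Round 2: Priya 4, Hiro 3, Kira 6, Rosa 7, Alice 6. Hiro eliminated.
Round 3: Priya 4, Kira 6, Rosa 10, Alice 6. Priya eliminated.
Round 4: Kira 6, Rosa 10, Alice 10. Kira eliminated.
Round 5: Rosa 10, Alice 16. Alice has a majority (≥14).

Alice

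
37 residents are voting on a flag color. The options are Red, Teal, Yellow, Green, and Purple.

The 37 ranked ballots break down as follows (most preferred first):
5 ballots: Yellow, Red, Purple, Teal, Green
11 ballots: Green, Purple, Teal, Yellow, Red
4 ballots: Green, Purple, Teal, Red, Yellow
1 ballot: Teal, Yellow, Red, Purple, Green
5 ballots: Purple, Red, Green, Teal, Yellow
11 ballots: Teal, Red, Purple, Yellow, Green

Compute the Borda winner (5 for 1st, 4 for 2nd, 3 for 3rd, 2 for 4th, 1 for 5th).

Purple

Red: 5×4 + 11×1 + 4×2 + 1×3 + 5×4 + 11×4 = 106
Teal: 5×2 + 11×3 + 4×3 + 1×5 + 5×2 + 11×5 = 125
Yellow: 5×5 + 11×2 + 4×1 + 1×4 + 5×1 + 11×2 = 82
Green: 5×1 + 11×5 + 4×5 + 1×1 + 5×3 + 11×1 = 107
Purple: 5×3 + 11×4 + 4×4 + 1×2 + 5×5 + 11×3 = 135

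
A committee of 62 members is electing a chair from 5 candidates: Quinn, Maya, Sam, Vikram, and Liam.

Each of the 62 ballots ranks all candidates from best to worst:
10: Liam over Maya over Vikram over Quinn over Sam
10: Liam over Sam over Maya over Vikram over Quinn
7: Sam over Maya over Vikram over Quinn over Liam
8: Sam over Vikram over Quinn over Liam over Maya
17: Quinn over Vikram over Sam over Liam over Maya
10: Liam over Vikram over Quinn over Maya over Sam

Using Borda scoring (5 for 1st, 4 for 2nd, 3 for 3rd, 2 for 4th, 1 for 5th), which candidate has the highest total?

Vikram

Quinn: 10×2 + 10×1 + 7×2 + 8×3 + 17×5 + 10×3 = 183
Maya: 10×4 + 10×3 + 7×4 + 8×1 + 17×1 + 10×2 = 143
Sam: 10×1 + 10×4 + 7×5 + 8×5 + 17×3 + 10×1 = 186
Vikram: 10×3 + 10×2 + 7×3 + 8×4 + 17×4 + 10×4 = 211
Liam: 10×5 + 10×5 + 7×1 + 8×2 + 17×2 + 10×5 = 207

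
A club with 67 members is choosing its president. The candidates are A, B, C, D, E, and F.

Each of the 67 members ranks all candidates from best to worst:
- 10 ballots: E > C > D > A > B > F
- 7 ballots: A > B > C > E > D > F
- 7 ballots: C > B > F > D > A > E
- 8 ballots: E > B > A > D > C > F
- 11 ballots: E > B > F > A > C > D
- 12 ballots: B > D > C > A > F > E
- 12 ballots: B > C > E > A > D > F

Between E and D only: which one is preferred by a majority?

E is ranked above D on 48 ballots; D above E on 19.

E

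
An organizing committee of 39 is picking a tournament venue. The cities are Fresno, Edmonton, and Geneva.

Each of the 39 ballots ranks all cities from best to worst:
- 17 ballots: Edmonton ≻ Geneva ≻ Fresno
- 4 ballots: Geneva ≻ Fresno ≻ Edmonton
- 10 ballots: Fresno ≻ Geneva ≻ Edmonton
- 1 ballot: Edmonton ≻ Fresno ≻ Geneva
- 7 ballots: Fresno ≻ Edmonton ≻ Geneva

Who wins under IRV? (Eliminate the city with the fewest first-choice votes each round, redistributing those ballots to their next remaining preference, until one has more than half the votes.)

Fresno

Round 1: Fresno 17, Edmonton 18, Geneva 4. Geneva eliminated.
Round 2: Fresno 21, Edmonton 18. Fresno has a majority (≥20).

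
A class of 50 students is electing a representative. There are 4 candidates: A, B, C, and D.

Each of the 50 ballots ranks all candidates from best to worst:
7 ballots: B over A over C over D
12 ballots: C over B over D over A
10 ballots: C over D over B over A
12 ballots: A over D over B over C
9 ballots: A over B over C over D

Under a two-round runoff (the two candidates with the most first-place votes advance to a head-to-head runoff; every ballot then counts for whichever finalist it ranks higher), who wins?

Round 1 first-place votes: A 21, B 7, C 22, D 0. C and A advance.
Runoff: C is ranked above A on 22 ballots, A above C on 28.

A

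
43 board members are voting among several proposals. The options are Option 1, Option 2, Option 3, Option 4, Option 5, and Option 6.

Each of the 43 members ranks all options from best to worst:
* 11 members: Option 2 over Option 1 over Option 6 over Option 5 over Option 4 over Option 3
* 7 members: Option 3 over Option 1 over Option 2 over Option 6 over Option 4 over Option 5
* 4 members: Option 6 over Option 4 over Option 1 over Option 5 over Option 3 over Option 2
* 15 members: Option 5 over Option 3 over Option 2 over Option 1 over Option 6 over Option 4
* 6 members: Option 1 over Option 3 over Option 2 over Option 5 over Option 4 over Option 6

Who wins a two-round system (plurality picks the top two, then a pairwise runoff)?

Option 2

Round 1 first-place votes: Option 1 6, Option 2 11, Option 3 7, Option 4 0, Option 5 15, Option 6 4. Option 5 and Option 2 advance.
Runoff: Option 5 is ranked above Option 2 on 19 ballots, Option 2 above Option 5 on 24.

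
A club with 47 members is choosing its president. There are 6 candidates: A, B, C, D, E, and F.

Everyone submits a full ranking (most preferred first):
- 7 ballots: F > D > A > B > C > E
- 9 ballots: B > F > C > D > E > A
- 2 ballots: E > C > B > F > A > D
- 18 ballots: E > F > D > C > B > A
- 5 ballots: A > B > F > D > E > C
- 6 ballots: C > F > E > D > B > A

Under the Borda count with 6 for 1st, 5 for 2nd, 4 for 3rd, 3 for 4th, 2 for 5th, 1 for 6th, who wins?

F

A: 7×4 + 9×1 + 2×2 + 18×1 + 5×6 + 6×1 = 95
B: 7×3 + 9×6 + 2×4 + 18×2 + 5×5 + 6×2 = 156
C: 7×2 + 9×4 + 2×5 + 18×3 + 5×1 + 6×6 = 155
D: 7×5 + 9×3 + 2×1 + 18×4 + 5×3 + 6×3 = 169
E: 7×1 + 9×2 + 2×6 + 18×6 + 5×2 + 6×4 = 179
F: 7×6 + 9×5 + 2×3 + 18×5 + 5×4 + 6×5 = 233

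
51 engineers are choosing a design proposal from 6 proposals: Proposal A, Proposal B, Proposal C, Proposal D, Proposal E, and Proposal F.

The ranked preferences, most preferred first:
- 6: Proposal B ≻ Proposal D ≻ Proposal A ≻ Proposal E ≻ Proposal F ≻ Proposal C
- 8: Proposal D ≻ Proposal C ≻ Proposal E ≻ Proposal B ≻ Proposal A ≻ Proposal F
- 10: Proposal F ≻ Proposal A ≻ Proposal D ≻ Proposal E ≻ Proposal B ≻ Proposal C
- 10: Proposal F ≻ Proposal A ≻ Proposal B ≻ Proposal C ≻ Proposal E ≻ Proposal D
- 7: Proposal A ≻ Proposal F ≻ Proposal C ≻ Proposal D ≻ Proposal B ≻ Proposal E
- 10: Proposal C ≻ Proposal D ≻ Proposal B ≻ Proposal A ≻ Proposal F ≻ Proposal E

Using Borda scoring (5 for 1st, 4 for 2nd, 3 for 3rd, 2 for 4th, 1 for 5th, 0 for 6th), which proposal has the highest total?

Proposal A

Proposal A: 6×3 + 8×1 + 10×4 + 10×4 + 7×5 + 10×2 = 161
Proposal B: 6×5 + 8×2 + 10×1 + 10×3 + 7×1 + 10×3 = 123
Proposal C: 6×0 + 8×4 + 10×0 + 10×2 + 7×3 + 10×5 = 123
Proposal D: 6×4 + 8×5 + 10×3 + 10×0 + 7×2 + 10×4 = 148
Proposal E: 6×2 + 8×3 + 10×2 + 10×1 + 7×0 + 10×0 = 66
Proposal F: 6×1 + 8×0 + 10×5 + 10×5 + 7×4 + 10×1 = 144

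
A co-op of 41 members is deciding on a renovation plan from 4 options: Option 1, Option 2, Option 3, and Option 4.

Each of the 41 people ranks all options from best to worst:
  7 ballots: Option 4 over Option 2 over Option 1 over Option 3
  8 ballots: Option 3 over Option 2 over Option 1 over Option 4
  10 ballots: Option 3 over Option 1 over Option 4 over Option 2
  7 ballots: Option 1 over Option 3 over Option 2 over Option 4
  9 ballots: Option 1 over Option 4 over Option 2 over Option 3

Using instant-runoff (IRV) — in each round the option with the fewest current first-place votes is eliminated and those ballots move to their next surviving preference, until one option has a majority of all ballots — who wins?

Round 1: Option 1 16, Option 2 0, Option 3 18, Option 4 7. Option 2 eliminated.
Round 2: Option 1 16, Option 3 18, Option 4 7. Option 4 eliminated.
Round 3: Option 1 23, Option 3 18. Option 1 has a majority (≥21).

Option 1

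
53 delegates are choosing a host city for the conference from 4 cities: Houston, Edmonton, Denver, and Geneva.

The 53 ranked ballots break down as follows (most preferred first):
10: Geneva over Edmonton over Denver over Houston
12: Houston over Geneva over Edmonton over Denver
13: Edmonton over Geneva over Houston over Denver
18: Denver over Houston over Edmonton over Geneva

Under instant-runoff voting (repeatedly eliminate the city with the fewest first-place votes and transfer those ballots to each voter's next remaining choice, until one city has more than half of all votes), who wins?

Edmonton

Round 1: Houston 12, Edmonton 13, Denver 18, Geneva 10. Geneva eliminated.
Round 2: Houston 12, Edmonton 23, Denver 18. Houston eliminated.
Round 3: Edmonton 35, Denver 18. Edmonton has a majority (≥27).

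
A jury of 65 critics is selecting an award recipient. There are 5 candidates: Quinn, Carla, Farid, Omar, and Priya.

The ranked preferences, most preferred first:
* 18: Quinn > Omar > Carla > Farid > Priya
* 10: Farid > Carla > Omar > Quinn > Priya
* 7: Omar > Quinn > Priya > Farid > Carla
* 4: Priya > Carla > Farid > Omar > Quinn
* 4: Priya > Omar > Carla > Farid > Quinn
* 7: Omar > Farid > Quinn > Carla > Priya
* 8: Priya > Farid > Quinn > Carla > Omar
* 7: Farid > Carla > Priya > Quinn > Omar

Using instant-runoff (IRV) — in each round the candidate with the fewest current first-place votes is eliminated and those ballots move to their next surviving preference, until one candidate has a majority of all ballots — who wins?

Round 1: Quinn 18, Carla 0, Farid 17, Omar 14, Priya 16. Carla eliminated.
Round 2: Quinn 18, Farid 17, Omar 14, Priya 16. Omar eliminated.
Round 3: Quinn 25, Farid 24, Priya 16. Priya eliminated.
Round 4: Quinn 25, Farid 40. Farid has a majority (≥33).

Farid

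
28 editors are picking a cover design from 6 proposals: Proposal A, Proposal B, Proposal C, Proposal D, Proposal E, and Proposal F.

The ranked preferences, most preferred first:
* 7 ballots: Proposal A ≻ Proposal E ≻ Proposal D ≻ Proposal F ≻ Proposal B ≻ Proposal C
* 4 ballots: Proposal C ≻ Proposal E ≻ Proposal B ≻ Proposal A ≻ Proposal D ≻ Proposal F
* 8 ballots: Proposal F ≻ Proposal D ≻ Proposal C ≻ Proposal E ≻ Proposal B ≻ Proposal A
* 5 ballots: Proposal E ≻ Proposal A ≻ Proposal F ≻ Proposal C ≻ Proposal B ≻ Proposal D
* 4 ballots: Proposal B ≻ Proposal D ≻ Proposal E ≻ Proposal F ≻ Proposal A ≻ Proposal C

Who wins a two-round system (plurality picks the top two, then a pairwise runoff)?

Proposal A

Round 1 first-place votes: Proposal A 7, Proposal B 4, Proposal C 4, Proposal D 0, Proposal E 5, Proposal F 8. Proposal F and Proposal A advance.
Runoff: Proposal F is ranked above Proposal A on 12 ballots, Proposal A above Proposal F on 16.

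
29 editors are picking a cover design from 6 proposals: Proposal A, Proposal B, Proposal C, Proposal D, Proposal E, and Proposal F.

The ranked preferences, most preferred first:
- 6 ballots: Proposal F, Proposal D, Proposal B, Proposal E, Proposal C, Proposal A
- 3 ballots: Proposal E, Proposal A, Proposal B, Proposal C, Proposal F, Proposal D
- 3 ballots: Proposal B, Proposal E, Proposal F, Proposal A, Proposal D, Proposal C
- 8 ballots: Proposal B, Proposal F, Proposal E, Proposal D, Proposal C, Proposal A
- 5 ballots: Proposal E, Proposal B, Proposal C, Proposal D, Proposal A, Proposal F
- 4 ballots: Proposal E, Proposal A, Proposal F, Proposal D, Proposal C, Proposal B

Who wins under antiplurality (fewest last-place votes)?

Proposal E

Last-place votes: Proposal A 14, Proposal B 4, Proposal C 3, Proposal D 3, Proposal E 0, Proposal F 5.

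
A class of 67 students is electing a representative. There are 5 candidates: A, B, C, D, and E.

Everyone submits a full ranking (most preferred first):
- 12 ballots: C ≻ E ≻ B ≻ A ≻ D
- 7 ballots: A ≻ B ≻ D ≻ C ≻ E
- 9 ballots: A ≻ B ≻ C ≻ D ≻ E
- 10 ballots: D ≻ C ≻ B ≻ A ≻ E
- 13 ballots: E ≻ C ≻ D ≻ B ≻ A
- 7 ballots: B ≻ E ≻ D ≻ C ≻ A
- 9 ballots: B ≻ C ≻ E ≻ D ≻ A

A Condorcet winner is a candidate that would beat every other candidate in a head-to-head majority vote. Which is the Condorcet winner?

C vs A: 51–16
C vs B: 35–32
C vs D: 43–24
C vs E: 47–20
C beats every other candidate.

C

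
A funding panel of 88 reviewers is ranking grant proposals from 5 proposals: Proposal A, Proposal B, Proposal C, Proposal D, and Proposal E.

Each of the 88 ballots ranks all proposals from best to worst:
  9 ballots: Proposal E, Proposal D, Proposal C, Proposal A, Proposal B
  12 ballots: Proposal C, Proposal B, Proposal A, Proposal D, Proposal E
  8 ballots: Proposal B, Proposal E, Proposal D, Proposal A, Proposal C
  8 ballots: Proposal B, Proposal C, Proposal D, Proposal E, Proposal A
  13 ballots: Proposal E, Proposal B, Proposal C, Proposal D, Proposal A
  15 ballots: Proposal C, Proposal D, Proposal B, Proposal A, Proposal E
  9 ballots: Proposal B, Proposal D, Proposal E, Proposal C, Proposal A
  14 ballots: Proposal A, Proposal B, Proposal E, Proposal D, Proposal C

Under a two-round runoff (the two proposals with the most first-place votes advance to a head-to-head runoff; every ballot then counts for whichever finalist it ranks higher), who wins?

Proposal B

Round 1 first-place votes: Proposal A 14, Proposal B 25, Proposal C 27, Proposal D 0, Proposal E 22. Proposal C and Proposal B advance.
Runoff: Proposal C is ranked above Proposal B on 36 ballots, Proposal B above Proposal C on 52.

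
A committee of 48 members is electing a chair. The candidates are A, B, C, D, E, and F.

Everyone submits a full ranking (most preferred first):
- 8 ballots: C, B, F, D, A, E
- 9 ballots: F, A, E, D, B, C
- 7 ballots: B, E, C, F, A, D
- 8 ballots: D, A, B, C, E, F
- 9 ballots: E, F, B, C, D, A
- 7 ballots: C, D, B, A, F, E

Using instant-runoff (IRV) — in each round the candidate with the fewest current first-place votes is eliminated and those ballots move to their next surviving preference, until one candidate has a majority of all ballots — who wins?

E

Round 1: A 0, B 7, C 15, D 8, E 9, F 9. A eliminated.
Round 2: B 7, C 15, D 8, E 9, F 9. B eliminated.
Round 3: C 15, D 8, E 16, F 9. D eliminated.
Round 4: C 23, E 16, F 9. F eliminated.
Round 5: C 23, E 25. E has a majority (≥25).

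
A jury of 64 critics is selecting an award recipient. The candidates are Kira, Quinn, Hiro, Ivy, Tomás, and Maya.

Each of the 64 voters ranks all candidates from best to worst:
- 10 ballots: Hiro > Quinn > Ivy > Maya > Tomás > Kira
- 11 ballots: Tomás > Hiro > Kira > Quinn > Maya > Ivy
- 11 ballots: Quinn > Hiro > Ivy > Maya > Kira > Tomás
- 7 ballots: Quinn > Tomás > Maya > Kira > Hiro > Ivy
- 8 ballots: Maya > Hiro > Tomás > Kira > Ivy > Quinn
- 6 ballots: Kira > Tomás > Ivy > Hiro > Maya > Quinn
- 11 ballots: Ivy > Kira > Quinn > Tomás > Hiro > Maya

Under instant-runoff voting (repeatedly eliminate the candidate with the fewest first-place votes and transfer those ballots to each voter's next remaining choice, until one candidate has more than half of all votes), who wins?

Hiro

Round 1: Kira 6, Quinn 18, Hiro 10, Ivy 11, Tomás 11, Maya 8. Kira eliminated.
Round 2: Quinn 18, Hiro 10, Ivy 11, Tomás 17, Maya 8. Maya eliminated.
Round 3: Quinn 18, Hiro 18, Ivy 11, Tomás 17. Ivy eliminated.
Round 4: Quinn 29, Hiro 18, Tomás 17. Tomás eliminated.
Round 5: Quinn 29, Hiro 35. Hiro has a majority (≥33).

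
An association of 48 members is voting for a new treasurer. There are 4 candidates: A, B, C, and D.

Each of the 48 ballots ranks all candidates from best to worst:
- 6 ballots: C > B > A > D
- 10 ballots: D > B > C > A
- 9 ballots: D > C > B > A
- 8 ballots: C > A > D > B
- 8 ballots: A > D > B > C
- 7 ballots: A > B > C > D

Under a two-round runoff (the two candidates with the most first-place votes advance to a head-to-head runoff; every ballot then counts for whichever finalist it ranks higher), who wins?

A

Round 1 first-place votes: A 15, B 0, C 14, D 19. D and A advance.
Runoff: D is ranked above A on 19 ballots, A above D on 29.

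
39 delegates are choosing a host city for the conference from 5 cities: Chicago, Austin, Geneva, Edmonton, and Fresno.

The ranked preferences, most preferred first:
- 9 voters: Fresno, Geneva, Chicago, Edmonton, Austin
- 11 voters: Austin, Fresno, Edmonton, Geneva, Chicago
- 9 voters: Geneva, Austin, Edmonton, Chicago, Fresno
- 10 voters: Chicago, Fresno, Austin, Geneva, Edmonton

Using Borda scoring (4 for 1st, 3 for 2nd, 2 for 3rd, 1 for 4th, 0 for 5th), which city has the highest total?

Fresno

Chicago: 9×2 + 11×0 + 9×1 + 10×4 = 67
Austin: 9×0 + 11×4 + 9×3 + 10×2 = 91
Geneva: 9×3 + 11×1 + 9×4 + 10×1 = 84
Edmonton: 9×1 + 11×2 + 9×2 + 10×0 = 49
Fresno: 9×4 + 11×3 + 9×0 + 10×3 = 99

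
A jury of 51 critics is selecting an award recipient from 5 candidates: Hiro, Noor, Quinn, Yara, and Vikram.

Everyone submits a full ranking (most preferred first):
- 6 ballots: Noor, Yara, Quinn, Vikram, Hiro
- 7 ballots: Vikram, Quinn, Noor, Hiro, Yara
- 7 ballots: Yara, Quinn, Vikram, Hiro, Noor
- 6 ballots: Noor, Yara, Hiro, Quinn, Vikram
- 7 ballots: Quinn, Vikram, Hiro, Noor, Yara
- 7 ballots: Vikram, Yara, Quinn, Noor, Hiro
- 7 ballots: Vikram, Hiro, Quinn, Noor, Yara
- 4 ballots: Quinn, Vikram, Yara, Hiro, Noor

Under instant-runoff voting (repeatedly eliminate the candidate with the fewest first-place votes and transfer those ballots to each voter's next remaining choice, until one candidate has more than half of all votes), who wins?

Quinn

Round 1: Hiro 0, Noor 12, Quinn 11, Yara 7, Vikram 21. Hiro eliminated.
Round 2: Noor 12, Quinn 11, Yara 7, Vikram 21. Yara eliminated.
Round 3: Noor 12, Quinn 18, Vikram 21. Noor eliminated.
Round 4: Quinn 30, Vikram 21. Quinn has a majority (≥26).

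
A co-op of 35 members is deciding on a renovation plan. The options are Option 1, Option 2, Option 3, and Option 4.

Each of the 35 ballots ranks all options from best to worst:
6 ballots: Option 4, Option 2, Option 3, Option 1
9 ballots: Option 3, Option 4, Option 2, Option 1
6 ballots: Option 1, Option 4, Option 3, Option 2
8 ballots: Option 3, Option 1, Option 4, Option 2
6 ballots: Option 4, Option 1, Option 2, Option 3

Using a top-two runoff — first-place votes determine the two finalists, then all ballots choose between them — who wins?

Round 1 first-place votes: Option 1 6, Option 2 0, Option 3 17, Option 4 12. Option 3 and Option 4 advance.
Runoff: Option 3 is ranked above Option 4 on 17 ballots, Option 4 above Option 3 on 18.

Option 4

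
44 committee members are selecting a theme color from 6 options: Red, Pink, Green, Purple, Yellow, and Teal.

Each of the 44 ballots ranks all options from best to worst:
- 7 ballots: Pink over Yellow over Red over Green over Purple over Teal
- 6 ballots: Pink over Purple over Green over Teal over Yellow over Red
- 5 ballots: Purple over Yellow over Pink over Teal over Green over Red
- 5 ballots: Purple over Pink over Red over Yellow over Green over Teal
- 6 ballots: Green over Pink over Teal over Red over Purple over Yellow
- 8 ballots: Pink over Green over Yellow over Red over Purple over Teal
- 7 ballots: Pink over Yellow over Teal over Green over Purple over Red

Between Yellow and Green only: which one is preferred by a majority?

Yellow

Yellow is ranked above Green on 24 ballots; Green above Yellow on 20.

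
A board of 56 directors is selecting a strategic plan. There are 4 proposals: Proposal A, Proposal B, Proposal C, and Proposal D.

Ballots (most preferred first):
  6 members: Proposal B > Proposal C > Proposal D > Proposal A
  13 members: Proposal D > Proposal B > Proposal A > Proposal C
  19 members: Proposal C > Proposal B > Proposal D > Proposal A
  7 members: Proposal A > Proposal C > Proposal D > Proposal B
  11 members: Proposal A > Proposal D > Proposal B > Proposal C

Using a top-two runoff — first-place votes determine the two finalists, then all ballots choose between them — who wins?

Round 1 first-place votes: Proposal A 18, Proposal B 6, Proposal C 19, Proposal D 13. Proposal C and Proposal A advance.
Runoff: Proposal C is ranked above Proposal A on 25 ballots, Proposal A above Proposal C on 31.

Proposal A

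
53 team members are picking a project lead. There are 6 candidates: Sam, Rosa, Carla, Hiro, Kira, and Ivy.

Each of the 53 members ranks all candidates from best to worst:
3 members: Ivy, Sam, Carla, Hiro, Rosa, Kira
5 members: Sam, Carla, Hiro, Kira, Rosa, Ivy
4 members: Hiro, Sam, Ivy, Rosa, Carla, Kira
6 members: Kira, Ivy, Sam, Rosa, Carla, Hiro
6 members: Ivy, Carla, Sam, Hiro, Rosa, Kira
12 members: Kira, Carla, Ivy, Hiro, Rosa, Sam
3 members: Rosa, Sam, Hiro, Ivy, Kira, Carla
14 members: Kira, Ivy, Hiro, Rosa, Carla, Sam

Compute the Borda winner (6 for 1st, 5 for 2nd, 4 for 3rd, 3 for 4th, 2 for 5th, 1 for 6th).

Ivy

Sam: 3×5 + 5×6 + 4×5 + 6×4 + 6×4 + 12×1 + 3×5 + 14×1 = 154
Rosa: 3×2 + 5×2 + 4×3 + 6×3 + 6×2 + 12×2 + 3×6 + 14×3 = 142
Carla: 3×4 + 5×5 + 4×2 + 6×2 + 6×5 + 12×5 + 3×1 + 14×2 = 178
Hiro: 3×3 + 5×4 + 4×6 + 6×1 + 6×3 + 12×3 + 3×4 + 14×4 = 181
Kira: 3×1 + 5×3 + 4×1 + 6×6 + 6×1 + 12×6 + 3×2 + 14×6 = 226
Ivy: 3×6 + 5×1 + 4×4 + 6×5 + 6×6 + 12×4 + 3×3 + 14×5 = 232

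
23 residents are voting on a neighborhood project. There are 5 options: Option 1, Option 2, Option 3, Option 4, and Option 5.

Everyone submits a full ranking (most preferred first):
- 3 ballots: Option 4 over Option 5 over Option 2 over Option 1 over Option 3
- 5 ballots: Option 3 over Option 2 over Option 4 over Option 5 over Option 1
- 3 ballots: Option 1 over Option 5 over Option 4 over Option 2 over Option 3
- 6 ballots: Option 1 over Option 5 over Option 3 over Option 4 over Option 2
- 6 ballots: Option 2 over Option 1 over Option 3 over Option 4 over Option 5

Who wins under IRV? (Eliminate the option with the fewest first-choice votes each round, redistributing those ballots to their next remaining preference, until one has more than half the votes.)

Round 1: Option 1 9, Option 2 6, Option 3 5, Option 4 3, Option 5 0. Option 5 eliminated.
Round 2: Option 1 9, Option 2 6, Option 3 5, Option 4 3. Option 4 eliminated.
Round 3: Option 1 9, Option 2 9, Option 3 5. Option 3 eliminated.
Round 4: Option 1 9, Option 2 14. Option 2 has a majority (≥12).

Option 2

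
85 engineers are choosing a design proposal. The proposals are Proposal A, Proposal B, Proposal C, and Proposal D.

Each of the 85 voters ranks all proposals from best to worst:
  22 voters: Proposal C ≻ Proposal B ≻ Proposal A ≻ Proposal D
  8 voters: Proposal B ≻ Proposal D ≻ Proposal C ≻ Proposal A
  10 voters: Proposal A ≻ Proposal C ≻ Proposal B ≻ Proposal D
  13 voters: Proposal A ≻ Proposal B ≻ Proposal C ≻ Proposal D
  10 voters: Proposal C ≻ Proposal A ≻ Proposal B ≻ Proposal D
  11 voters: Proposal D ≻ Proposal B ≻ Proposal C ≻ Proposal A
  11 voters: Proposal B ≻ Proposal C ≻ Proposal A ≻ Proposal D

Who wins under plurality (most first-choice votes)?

First-place votes: Proposal A 23, Proposal B 19, Proposal C 32, Proposal D 11.

Proposal C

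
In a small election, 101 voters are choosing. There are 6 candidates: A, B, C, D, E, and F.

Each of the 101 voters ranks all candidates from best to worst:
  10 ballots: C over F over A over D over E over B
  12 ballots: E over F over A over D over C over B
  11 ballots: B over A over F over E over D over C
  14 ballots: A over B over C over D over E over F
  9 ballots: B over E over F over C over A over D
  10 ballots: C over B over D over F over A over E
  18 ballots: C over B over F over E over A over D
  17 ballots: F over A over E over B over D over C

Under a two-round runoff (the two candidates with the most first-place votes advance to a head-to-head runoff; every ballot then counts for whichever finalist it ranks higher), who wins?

B

Round 1 first-place votes: A 14, B 20, C 38, D 0, E 12, F 17. C and B advance.
Runoff: C is ranked above B on 50 ballots, B above C on 51.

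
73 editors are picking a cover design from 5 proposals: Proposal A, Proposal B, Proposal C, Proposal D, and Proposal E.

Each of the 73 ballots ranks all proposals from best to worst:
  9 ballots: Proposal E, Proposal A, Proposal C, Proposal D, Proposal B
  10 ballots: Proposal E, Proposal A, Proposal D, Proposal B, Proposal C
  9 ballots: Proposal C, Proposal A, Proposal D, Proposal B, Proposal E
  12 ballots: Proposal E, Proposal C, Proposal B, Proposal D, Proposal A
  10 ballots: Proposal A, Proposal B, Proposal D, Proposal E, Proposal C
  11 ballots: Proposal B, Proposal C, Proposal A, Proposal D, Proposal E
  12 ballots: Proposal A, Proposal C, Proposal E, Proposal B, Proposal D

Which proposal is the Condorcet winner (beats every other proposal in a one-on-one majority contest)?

Proposal A

Proposal A vs Proposal B: 50–23
Proposal A vs Proposal C: 41–32
Proposal A vs Proposal D: 61–12
Proposal A vs Proposal E: 42–31
Proposal A beats every other proposal.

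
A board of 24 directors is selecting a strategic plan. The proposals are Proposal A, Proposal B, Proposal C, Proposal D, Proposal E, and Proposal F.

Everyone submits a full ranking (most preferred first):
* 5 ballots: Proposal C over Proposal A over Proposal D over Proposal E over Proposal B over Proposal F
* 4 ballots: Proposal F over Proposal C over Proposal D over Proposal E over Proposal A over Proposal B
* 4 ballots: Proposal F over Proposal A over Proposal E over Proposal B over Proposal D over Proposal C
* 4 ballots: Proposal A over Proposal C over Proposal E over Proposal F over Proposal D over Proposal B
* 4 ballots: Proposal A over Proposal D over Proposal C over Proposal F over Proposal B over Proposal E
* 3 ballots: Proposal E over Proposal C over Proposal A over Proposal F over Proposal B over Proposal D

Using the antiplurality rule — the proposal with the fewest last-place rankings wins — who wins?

Proposal A

Last-place votes: Proposal A 0, Proposal B 8, Proposal C 4, Proposal D 3, Proposal E 4, Proposal F 5.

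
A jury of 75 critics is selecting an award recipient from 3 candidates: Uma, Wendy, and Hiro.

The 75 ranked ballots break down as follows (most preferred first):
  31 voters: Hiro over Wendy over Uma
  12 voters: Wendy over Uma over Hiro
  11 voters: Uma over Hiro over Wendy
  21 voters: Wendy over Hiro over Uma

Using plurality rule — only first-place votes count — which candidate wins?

Wendy

First-place votes: Uma 11, Wendy 33, Hiro 31.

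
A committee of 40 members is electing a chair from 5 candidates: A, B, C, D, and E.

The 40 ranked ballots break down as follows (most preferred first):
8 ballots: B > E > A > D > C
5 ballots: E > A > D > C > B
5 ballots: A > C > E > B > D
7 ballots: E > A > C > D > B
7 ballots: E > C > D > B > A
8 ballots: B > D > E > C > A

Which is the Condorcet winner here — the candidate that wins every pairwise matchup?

E

E vs A: 35–5
E vs B: 24–16
E vs C: 35–5
E vs D: 32–8
E beats every other candidate.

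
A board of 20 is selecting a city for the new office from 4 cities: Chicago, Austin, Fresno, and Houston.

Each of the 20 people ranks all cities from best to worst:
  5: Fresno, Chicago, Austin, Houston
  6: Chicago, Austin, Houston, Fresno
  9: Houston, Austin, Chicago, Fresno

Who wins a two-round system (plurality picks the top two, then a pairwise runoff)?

Chicago

Round 1 first-place votes: Chicago 6, Austin 0, Fresno 5, Houston 9. Houston and Chicago advance.
Runoff: Houston is ranked above Chicago on 9 ballots, Chicago above Houston on 11.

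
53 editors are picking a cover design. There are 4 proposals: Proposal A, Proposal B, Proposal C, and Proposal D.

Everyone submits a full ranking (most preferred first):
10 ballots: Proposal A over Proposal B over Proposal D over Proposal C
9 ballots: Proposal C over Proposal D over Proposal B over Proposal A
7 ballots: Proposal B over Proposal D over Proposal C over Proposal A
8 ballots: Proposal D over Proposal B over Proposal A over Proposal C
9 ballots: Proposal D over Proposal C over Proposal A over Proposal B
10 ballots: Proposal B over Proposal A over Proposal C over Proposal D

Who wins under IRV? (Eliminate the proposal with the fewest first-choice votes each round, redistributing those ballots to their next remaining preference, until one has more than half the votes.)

Round 1: Proposal A 10, Proposal B 17, Proposal C 9, Proposal D 17. Proposal C eliminated.
Round 2: Proposal A 10, Proposal B 17, Proposal D 26. Proposal A eliminated.
Round 3: Proposal B 27, Proposal D 26. Proposal B has a majority (≥27).

Proposal B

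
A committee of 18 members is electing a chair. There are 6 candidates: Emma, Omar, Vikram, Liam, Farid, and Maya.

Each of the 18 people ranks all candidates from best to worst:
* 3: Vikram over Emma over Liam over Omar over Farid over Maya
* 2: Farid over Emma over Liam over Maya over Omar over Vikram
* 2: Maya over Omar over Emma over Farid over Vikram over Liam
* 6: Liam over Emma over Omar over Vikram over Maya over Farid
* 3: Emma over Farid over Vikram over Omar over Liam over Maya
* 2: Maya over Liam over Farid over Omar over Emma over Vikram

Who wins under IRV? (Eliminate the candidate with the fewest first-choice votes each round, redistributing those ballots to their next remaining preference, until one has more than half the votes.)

Emma

Round 1: Emma 3, Omar 0, Vikram 3, Liam 6, Farid 2, Maya 4. Omar eliminated.
Round 2: Emma 3, Vikram 3, Liam 6, Farid 2, Maya 4. Farid eliminated.
Round 3: Emma 5, Vikram 3, Liam 6, Maya 4. Vikram eliminated.
Round 4: Emma 8, Liam 6, Maya 4. Maya eliminated.
Round 5: Emma 10, Liam 8. Emma has a majority (≥10).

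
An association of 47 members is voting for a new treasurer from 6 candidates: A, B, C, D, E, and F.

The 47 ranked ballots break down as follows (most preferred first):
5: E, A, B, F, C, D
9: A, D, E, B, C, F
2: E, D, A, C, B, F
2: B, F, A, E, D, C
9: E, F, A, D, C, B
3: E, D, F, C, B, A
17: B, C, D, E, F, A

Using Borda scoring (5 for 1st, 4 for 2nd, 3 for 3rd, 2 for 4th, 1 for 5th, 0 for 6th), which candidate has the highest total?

E

A: 5×4 + 9×5 + 2×3 + 2×3 + 9×3 + 3×0 + 17×0 = 104
B: 5×3 + 9×2 + 2×1 + 2×5 + 9×0 + 3×1 + 17×5 = 133
C: 5×1 + 9×1 + 2×2 + 2×0 + 9×1 + 3×2 + 17×4 = 101
D: 5×0 + 9×4 + 2×4 + 2×1 + 9×2 + 3×4 + 17×3 = 127
E: 5×5 + 9×3 + 2×5 + 2×2 + 9×5 + 3×5 + 17×2 = 160
F: 5×2 + 9×0 + 2×0 + 2×4 + 9×4 + 3×3 + 17×1 = 80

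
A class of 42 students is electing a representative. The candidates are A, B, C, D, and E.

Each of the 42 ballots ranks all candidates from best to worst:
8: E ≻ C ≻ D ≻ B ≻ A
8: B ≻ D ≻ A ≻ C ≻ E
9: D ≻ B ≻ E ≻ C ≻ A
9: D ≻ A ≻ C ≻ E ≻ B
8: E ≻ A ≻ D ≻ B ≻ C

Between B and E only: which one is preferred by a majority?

E

B is ranked above E on 17 ballots; E above B on 25.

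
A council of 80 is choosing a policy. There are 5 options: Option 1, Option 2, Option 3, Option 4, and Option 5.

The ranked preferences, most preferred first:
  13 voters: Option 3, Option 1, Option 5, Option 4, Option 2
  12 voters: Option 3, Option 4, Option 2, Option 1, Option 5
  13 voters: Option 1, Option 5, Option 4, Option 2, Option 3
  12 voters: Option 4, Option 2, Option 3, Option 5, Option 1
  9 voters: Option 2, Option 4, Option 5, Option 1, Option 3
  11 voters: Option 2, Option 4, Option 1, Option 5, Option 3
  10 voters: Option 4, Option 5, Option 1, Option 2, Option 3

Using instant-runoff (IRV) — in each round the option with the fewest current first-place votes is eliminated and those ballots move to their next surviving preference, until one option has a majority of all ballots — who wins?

Option 4

Round 1: Option 1 13, Option 2 20, Option 3 25, Option 4 22, Option 5 0. Option 5 eliminated.
Round 2: Option 1 13, Option 2 20, Option 3 25, Option 4 22. Option 1 eliminated.
Round 3: Option 2 20, Option 3 25, Option 4 35. Option 2 eliminated.
Round 4: Option 3 25, Option 4 55. Option 4 has a majority (≥41).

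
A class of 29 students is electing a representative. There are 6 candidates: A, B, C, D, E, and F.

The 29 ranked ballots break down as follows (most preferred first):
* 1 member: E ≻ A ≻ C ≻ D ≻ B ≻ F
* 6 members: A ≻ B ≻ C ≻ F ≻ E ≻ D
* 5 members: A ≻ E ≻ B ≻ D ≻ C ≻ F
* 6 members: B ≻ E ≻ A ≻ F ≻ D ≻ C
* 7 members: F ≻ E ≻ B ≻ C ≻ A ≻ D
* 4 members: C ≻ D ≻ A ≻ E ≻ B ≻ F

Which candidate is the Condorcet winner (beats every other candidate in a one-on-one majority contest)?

A

A vs B: 16–13
A vs C: 18–11
A vs D: 25–4
A vs E: 15–14
A vs F: 22–7
A beats every other candidate.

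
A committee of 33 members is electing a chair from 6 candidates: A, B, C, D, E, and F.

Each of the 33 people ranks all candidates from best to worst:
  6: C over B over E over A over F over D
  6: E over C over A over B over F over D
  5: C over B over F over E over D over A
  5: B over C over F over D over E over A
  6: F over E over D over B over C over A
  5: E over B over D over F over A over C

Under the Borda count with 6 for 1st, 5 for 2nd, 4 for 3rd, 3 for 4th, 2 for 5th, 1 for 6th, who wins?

B

A: 6×3 + 6×4 + 5×1 + 5×1 + 6×1 + 5×2 = 68
B: 6×5 + 6×3 + 5×5 + 5×6 + 6×3 + 5×5 = 146
C: 6×6 + 6×5 + 5×6 + 5×5 + 6×2 + 5×1 = 138
D: 6×1 + 6×1 + 5×2 + 5×3 + 6×4 + 5×4 = 81
E: 6×4 + 6×6 + 5×3 + 5×2 + 6×5 + 5×6 = 145
F: 6×2 + 6×2 + 5×4 + 5×4 + 6×6 + 5×3 = 115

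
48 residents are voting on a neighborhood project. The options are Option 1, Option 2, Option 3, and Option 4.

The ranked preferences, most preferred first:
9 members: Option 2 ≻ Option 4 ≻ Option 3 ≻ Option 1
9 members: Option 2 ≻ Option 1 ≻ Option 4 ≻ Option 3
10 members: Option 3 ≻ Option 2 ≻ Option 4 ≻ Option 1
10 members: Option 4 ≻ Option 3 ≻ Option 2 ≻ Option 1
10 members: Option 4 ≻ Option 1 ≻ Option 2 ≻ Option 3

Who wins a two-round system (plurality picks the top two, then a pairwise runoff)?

Option 2

Round 1 first-place votes: Option 1 0, Option 2 18, Option 3 10, Option 4 20. Option 4 and Option 2 advance.
Runoff: Option 4 is ranked above Option 2 on 20 ballots, Option 2 above Option 4 on 28.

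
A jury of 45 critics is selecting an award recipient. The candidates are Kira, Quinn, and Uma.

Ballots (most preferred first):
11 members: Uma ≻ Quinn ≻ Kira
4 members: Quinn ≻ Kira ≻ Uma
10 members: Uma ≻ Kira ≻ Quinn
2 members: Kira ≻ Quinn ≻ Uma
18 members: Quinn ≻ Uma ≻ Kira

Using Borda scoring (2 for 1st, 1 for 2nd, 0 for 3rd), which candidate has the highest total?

Kira: 11×0 + 4×1 + 10×1 + 2×2 + 18×0 = 18
Quinn: 11×1 + 4×2 + 10×0 + 2×1 + 18×2 = 57
Uma: 11×2 + 4×0 + 10×2 + 2×0 + 18×1 = 60

Uma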